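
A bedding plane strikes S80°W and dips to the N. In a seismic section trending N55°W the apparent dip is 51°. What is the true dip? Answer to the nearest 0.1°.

β = acute angle between strike S80°W and section N55°W = 45°.
tan(true dip) = tan 51° / sin 45° = 1.7464
true dip = arctan 1.7464 = 60.20°

60.2°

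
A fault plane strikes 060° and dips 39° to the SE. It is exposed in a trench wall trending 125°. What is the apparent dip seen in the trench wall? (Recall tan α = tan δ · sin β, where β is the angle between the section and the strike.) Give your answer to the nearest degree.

The strike is 060° and the section trends 125°; the acute angle between them is β = 65°.
tan α = tan 39° × sin 65° = 0.8098 × 0.9063 = 0.7339
α = arctan(0.7339) = 36.28°

36°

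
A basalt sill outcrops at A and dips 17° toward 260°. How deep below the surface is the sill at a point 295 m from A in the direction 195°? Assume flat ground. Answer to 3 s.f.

The hole lies 65° from the dip direction, so the down-dip offset is 295 × cos 65° = 124.67 m.
Depth = down-dip offset × tan(dip) = 124.67 × tan 17° = 124.67 × 0.3057
Depth = 38.12 m

38.1 m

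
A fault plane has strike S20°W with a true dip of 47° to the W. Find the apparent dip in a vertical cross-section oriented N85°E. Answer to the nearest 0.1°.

44.2°

Angle between strike (S20°W) and section (N85°E): β = 65°.
tan(apparent dip) = tan 47° · sin 65° = 0.9719
α = arctan(0.9719) = 44.18°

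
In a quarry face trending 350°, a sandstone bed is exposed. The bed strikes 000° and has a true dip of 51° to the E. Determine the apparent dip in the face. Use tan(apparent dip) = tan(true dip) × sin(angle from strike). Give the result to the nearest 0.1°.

12.1°

The strike is 000° and the section trends 350°; the acute angle between them is β = 10°.
tan(apparent dip) = tan 51° · sin 10° = 0.2144
apparent dip = arctan 0.2144 = 12.10°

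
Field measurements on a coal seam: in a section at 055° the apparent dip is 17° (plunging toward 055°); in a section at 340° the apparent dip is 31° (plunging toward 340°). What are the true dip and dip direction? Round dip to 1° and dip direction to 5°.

true dip 32°, dip direction 355°

Each apparent-dip line lies in the plane. As unit vectors (x east, y north, z up), v₁ plunges 17°→055° and v₂ plunges 31°→340°.
Cross product v₁ × v₂ gives the pole to the plane: n ∝ (-0.047, 0.489, 0.792).
Dip δ = arctan(|n_h|/n_z) = arctan(0.491/0.792) = 31.8°.
The horizontal component of n points toward azimuth atan2(n_x, n_y) = 355°, the dip direction.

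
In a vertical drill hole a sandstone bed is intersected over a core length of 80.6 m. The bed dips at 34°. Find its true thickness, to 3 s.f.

66.8 m

True thickness t = h · cos(dip) = 80.6 × cos 34°
t = 80.6 × 0.8290 = 66.820 m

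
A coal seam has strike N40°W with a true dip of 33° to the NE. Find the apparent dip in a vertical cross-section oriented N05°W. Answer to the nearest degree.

The section lies 35° from the strike.
tan α = tan 33° × sin 35° = 0.6494 × 0.5736 = 0.3725
α = arctan(0.3725) = 20.43°

20°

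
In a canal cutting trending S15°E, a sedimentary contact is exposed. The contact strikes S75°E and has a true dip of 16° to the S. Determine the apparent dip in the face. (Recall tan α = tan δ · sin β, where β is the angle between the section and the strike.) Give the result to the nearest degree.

Angle between strike (S75°E) and section (S15°E): β = 60°.
tan α = tan 16° × sin 60° = 0.2867 × 0.8660 = 0.2483
apparent dip = arctan 0.2483 = 13.95°

14°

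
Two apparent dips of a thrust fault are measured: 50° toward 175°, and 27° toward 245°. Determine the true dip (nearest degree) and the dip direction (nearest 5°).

Represent each trace as a vector plunging at its apparent dip toward its trend (east-north-up frame): v₁ = (0.056, -0.640, -0.766), v₂ = (-0.808, -0.377, -0.454).
The plane normal is n = v₁ × v₂ ∝ (-0.002, -0.644, 0.538).
Dip δ = arctan(|n_h|/n_z) = arctan(0.644/0.538) = 50.1°.
Dip direction = azimuth of (n_x, n_y) = atan2(-0.002, -0.644) = 180°.

true dip 50°, dip direction 180°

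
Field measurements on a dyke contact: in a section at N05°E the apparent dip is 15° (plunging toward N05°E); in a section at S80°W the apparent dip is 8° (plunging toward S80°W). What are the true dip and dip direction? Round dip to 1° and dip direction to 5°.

The two traces are lines in the plane: v₁ = (sin 5°·cos 15°, cos 5°·cos 15°, −sin 15°), v₂ = (sin 260°·cos 8°, cos 260°·cos 8°, −sin 8°).
The plane normal is n = v₁ × v₂ ∝ (-0.178, 0.264, 0.924).
tan δ = √(n_x²+n_y²)/n_z = 0.319/0.924, so δ = 19.0°.
The horizontal component of n points toward azimuth atan2(n_x, n_y) = 326°, the dip direction.

true dip 19°, dip direction 325°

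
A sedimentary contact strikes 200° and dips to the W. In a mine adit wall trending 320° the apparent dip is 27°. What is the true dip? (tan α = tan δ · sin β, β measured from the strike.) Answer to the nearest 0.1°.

The section is 60° from the strike.
tan(true dip) = tan 27° / sin 60° = 0.5883
true dip = arctan 0.5883 = 30.47°

30.5°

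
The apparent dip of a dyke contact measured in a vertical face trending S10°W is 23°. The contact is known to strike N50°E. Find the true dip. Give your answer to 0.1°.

33.4°

β = acute angle between strike N50°E and section S10°W = 40°.
tan δ = tan α / sin β = tan 23° / sin 40° = 0.4245 / 0.6428 = 0.6604
true dip = arctan 0.6604 = 33.44°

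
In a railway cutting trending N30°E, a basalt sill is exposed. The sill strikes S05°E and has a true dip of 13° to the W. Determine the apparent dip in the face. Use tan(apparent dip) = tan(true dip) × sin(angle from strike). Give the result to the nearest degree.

The section lies 35° from the strike.
tan α = tan 13° × sin 35° = 0.2309 × 0.5736 = 0.1324
α = arctan(0.1324) = 7.54°

8°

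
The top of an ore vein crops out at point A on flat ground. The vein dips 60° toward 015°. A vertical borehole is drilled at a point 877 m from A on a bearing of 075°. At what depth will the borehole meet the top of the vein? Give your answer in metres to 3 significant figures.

The hole lies 60° from the dip direction, so the down-dip offset is 877 × cos 60° = 438.50 m.
Depth = down-dip offset × tan(dip) = 438.50 × tan 60° = 438.50 × 1.7321
Depth = 759.50 m

760 m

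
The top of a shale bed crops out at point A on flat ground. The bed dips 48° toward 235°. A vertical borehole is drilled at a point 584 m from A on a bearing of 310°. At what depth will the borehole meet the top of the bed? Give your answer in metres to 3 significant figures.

The hole lies 75° from the dip direction, so the down-dip offset is 584 × cos 75° = 151.15 m.
Depth = down-dip offset × tan(dip) = 151.15 × tan 48° = 151.15 × 1.1106
Depth = 167.87 m

168 m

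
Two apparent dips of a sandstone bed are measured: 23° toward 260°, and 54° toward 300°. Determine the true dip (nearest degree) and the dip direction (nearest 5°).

Each apparent-dip line lies in the plane. As unit vectors (x east, y north, z up), v₁ plunges 23°→260° and v₂ plunges 54°→300°.
Cross product v₁ × v₂ gives the pole to the plane: n ∝ (-0.244, 0.534, 0.348).
Dip δ = arctan(|n_h|/n_z) = arctan(0.588/0.348) = 59.4°.
Dip direction = atan2(-0.244, 0.534) = 335° (azimuth of n's horizontal projection).

true dip 59°, dip direction 335°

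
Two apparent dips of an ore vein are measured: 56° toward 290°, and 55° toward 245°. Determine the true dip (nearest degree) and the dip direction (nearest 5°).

The two traces are lines in the plane: v₁ = (sin 290°·cos 56°, cos 290°·cos 56°, −sin 56°), v₂ = (sin 245°·cos 55°, cos 245°·cos 55°, −sin 55°).
Cross product v₁ × v₂ gives the pole to the plane: n ∝ (-0.358, 0.001, 0.227).
Dip δ = arctan(|n_h|/n_z) = arctan(0.358/0.227) = 57.6°.
Dip direction = azimuth of (n_x, n_y) = atan2(-0.358, 0.001) = 270°.

true dip 58°, dip direction 270°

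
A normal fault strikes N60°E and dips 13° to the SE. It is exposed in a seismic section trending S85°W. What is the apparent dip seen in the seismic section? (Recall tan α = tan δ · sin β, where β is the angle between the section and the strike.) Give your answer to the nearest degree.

The section lies 25° from the strike.
tan(apparent dip) = tan 13° · sin 25° = 0.0976
apparent dip = arctan 0.0976 = 5.57°

6°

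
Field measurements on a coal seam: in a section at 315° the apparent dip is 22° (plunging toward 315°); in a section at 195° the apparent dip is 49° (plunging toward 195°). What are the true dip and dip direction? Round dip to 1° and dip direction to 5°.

Represent each trace as a vector plunging at its apparent dip toward its trend (east-north-up frame): v₁ = (-0.656, 0.656, -0.375), v₂ = (-0.170, -0.634, -0.755).
The plane normal is n = v₁ × v₂ ∝ (-0.732, -0.431, 0.527).
tan δ = √(n_x²+n_y²)/n_z = 0.850/0.527, so δ = 58.2°.
Dip direction = azimuth of (n_x, n_y) = atan2(-0.732, -0.431) = 240°.

true dip 58°, dip direction 240°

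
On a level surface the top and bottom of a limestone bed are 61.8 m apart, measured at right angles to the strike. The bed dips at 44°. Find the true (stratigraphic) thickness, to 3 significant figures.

42.9 m

True thickness t = w · sin(dip) = 61.8 × sin 44°
t = 61.8 × 0.6947 = 42.930 m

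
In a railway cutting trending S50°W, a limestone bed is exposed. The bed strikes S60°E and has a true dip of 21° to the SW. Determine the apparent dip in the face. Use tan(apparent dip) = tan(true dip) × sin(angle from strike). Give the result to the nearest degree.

The section lies 70° from the strike.
tan α = tan 21° × sin 70° = 0.3839 × 0.9397 = 0.3607
apparent dip = arctan 0.3607 = 19.84°

20°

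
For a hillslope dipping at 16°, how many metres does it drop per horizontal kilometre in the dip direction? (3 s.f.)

drop per km = 1000 × tan 16° = 1000 × 0.2867

287 m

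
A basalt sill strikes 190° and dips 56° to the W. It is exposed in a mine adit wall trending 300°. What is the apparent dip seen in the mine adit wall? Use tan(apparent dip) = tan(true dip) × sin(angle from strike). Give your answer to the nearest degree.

Angle between strike (190°) and section (300°): β = 70°.
tan α = tan 56° × sin 70° = 1.4826 × 0.9397 = 1.3932
α = arctan(1.3932) = 54.33°

54°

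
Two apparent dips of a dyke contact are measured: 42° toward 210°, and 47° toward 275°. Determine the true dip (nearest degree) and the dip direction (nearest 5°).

true dip 50°, dip direction 250°

The two traces are lines in the plane: v₁ = (sin 210°·cos 42°, cos 210°·cos 42°, −sin 42°), v₂ = (sin 275°·cos 47°, cos 275°·cos 47°, −sin 47°).
n = v₁ × v₂ = (-0.510, -0.183, 0.459) (taken with n_z > 0).
tan δ = √(n_x²+n_y²)/n_z = 0.542/0.459, so δ = 49.7°.
The horizontal component of n points toward azimuth atan2(n_x, n_y) = 250°, the dip direction.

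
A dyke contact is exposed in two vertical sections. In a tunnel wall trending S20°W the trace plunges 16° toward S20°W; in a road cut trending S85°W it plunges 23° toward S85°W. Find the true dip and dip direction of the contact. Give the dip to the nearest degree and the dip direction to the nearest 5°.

Each apparent-dip line lies in the plane. As unit vectors (x east, y north, z up), v₁ plunges 16°→S20°W and v₂ plunges 23°→S85°W.
Cross product v₁ × v₂ gives the pole to the plane: n ∝ (-0.331, -0.124, 0.802).
tan δ = √(n_x²+n_y²)/n_z = 0.353/0.802, so δ = 23.8°.
Dip direction = atan2(-0.331, -0.124) = 249° (azimuth of n's horizontal projection).

true dip 24°, dip direction 250°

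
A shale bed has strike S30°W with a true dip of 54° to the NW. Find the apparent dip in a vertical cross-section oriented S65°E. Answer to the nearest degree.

54°

Angle between strike (S30°W) and section (S65°E): β = 85°.
tan(apparent dip) = tan 54° · sin 85° = 1.3711
apparent dip = arctan 1.3711 = 53.90°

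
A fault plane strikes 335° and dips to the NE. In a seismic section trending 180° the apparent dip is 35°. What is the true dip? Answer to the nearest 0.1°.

58.9°

The section is 25° from the strike.
tan(true dip) = tan 35° / sin 25° = 1.6568
δ = arctan(1.6568) = 58.89°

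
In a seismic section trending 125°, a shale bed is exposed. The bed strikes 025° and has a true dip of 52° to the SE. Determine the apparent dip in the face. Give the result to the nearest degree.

The section lies 80° from the strike.
tan α = tan 52° × sin 80° = 1.2799 × 0.9848 = 1.2605
apparent dip = arctan 1.2605 = 51.57°

52°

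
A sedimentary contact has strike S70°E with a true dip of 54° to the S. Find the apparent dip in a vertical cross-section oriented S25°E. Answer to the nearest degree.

The strike is S70°E and the section trends S25°E; the acute angle between them is β = 45°.
tan(apparent dip) = tan 54° · sin 45° = 0.9732
α = arctan(0.9732) = 44.22°

44°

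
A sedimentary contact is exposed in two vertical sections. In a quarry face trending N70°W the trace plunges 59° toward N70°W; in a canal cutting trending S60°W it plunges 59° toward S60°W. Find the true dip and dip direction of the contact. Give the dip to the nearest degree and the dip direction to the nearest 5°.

true dip 61°, dip direction 265°

Each apparent-dip line lies in the plane. As unit vectors (x east, y north, z up), v₁ plunges 59°→N70°W and v₂ plunges 59°→S60°W.
Cross product v₁ × v₂ gives the pole to the plane: n ∝ (-0.372, -0.033, 0.203).
tan δ = √(n_x²+n_y²)/n_z = 0.373/0.203, so δ = 61.4°.
Dip direction = azimuth of (n_x, n_y) = atan2(-0.372, -0.033) = 265°.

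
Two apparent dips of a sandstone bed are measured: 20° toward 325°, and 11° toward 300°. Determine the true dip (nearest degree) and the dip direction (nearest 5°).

Each apparent-dip line lies in the plane. As unit vectors (x east, y north, z up), v₁ plunges 20°→325° and v₂ plunges 11°→300°.
n = v₁ × v₂ = (0.021, 0.188, 0.390) (taken with n_z > 0).
Dip δ = arctan(|n_h|/n_z) = arctan(0.189/0.390) = 25.9°.
Dip direction = azimuth of (n_x, n_y) = atan2(0.021, 0.188) = 6°.

true dip 26°, dip direction 005°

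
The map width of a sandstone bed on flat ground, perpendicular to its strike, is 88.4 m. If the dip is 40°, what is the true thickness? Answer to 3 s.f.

56.8 m

True thickness t = w · sin(dip) = 88.4 × sin 40°
t = 88.4 × 0.6428 = 56.822 m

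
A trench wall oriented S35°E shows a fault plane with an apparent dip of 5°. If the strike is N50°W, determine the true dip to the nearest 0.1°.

β = acute angle between strike N50°W and section S35°E = 15°.
tan δ = tan α / sin β = tan 5° / sin 15° = 0.0875 / 0.2588 = 0.3380
true dip = arctan 0.3380 = 18.68°

18.7°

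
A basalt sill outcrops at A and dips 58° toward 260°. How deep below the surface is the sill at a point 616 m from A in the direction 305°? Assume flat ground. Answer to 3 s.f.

The hole lies 45° from the dip direction, so the down-dip offset is 616 × cos 45° = 435.58 m.
Depth = down-dip offset × tan(dip) = 435.58 × tan 58° = 435.58 × 1.6003
Depth = 697.07 m

697 m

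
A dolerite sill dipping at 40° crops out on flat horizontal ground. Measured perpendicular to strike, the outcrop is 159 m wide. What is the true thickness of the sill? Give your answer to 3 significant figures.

102 m

True thickness t = w · sin(dip) = 159 × sin 40°
t = 159 × 0.6428 = 102.203 m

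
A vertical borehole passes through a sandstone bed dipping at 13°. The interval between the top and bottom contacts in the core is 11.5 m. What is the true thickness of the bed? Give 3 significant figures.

True thickness t = h · cos(dip) = 11.5 × cos 13°
t = 11.5 × 0.9744 = 11.205 m

11.2 m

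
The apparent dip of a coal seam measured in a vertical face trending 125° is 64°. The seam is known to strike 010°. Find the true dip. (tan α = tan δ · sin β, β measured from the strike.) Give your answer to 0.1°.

66.2°

β = acute angle between strike 010° and section 125° = 65°.
tan(true dip) = tan 64° / sin 65° = 2.2623
δ = arctan(2.2623) = 66.15°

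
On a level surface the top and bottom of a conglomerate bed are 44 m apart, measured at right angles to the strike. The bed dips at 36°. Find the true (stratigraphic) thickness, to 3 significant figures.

25.9 m

True thickness t = w · sin(dip) = 44 × sin 36°
t = 44 × 0.5878 = 25.863 m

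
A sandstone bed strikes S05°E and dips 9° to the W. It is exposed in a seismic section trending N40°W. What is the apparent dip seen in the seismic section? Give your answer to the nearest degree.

5°

Angle between strike (S05°E) and section (N40°W): β = 35°.
tan α = tan 9° × sin 35° = 0.1584 × 0.5736 = 0.0908
α = arctan(0.0908) = 5.19°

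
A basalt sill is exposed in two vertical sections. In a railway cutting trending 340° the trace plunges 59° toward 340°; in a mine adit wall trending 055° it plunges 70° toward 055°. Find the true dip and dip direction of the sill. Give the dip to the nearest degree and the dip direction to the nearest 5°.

true dip 71°, dip direction 035°

Each apparent-dip line lies in the plane. As unit vectors (x east, y north, z up), v₁ plunges 59°→340° and v₂ plunges 70°→055°.
Cross product v₁ × v₂ gives the pole to the plane: n ∝ (0.287, 0.406, 0.170).
Dip δ = arctan(|n_h|/n_z) = arctan(0.497/0.170) = 71.1°.
The horizontal component of n points toward azimuth atan2(n_x, n_y) = 35°, the dip direction.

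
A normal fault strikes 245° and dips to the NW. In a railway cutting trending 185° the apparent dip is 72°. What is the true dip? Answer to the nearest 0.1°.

The section is 60° from the strike.
tan δ = tan α / sin β = tan 72° / sin 60° = 3.0777 / 0.8660 = 3.5538
δ = arctan(3.5538) = 74.28°

74.3°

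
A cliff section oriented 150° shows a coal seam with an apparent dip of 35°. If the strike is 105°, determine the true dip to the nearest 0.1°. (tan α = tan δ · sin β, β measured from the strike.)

β = acute angle between strike 105° and section 150° = 45°.
tan δ = tan α / sin β = tan 35° / sin 45° = 0.7002 / 0.7071 = 0.9902
true dip = arctan 0.9902 = 44.72°

44.7°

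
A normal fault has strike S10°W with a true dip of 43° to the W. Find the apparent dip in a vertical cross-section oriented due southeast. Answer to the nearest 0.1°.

37.4°

The section lies 55° from the strike.
tan α = tan 43° × sin 55° = 0.9325 × 0.8192 = 0.7639
α = arctan(0.7639) = 37.38°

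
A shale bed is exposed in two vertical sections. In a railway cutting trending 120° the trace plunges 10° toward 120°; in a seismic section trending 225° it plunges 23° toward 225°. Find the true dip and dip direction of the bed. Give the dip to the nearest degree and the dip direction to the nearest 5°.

true dip 27°, dip direction 190°

Each apparent-dip line lies in the plane. As unit vectors (x east, y north, z up), v₁ plunges 10°→120° and v₂ plunges 23°→225°.
n = v₁ × v₂ = (-0.079, -0.446, 0.876) (taken with n_z > 0).
True dip = arccos(n_z / |n|) = arccos(0.8881) = 27.4°.
Dip direction = azimuth of (n_x, n_y) = atan2(-0.079, -0.446) = 190°.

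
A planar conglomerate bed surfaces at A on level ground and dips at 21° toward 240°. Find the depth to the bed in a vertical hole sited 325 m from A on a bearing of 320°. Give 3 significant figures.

21.7 m

The hole lies 80° from the dip direction, so the down-dip offset is 325 × cos 80° = 56.44 m.
Depth = down-dip offset × tan(dip) = 56.44 × tan 21° = 56.44 × 0.3839
Depth = 21.66 m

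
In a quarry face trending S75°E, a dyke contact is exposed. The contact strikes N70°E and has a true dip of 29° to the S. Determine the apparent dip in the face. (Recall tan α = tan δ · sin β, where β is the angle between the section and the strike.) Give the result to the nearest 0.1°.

The section lies 35° from the strike.
tan α = tan 29° × sin 35° = 0.5543 × 0.5736 = 0.3179
α = arctan(0.3179) = 17.64°

17.6°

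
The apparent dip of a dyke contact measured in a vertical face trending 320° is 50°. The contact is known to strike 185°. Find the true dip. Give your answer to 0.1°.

The section is 45° from the strike.
tan δ = tan α / sin β = tan 50° / sin 45° = 1.1918 / 0.7071 = 1.6854
true dip = arctan 1.6854 = 59.32°

59.3°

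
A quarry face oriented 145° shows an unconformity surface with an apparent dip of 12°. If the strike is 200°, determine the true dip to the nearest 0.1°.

14.5°

β = acute angle between strike 200° and section 145° = 55°.
tan δ = tan α / sin β = tan 12° / sin 55° = 0.2126 / 0.8192 = 0.2595
true dip = arctan 0.2595 = 14.55°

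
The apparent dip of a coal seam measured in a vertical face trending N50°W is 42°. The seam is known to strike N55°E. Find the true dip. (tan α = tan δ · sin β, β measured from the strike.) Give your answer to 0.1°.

The section is 75° from the strike.
tan(true dip) = tan 42° / sin 75° = 0.9322
true dip = arctan 0.9322 = 42.99°

43.0°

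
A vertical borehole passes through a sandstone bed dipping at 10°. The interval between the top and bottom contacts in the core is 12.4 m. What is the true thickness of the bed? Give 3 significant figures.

True thickness t = h · cos(dip) = 12.4 × cos 10°
t = 12.4 × 0.9848 = 12.212 m

12.2 m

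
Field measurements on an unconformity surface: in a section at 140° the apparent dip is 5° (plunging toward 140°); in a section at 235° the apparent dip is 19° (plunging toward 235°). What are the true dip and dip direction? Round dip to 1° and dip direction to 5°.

Each apparent-dip line lies in the plane. As unit vectors (x east, y north, z up), v₁ plunges 5°→140° and v₂ plunges 19°→235°.
n = v₁ × v₂ = (-0.201, -0.276, 0.938) (taken with n_z > 0).
tan δ = √(n_x²+n_y²)/n_z = 0.342/0.938, so δ = 20.0°.
Dip direction = azimuth of (n_x, n_y) = atan2(-0.201, -0.276) = 216°.

true dip 20°, dip direction 215°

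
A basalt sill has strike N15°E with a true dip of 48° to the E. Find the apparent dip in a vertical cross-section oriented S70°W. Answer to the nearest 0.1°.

The strike is N15°E and the section trends S70°W; the acute angle between them is β = 55°.
tan(apparent dip) = tan 48° · sin 55° = 0.9098
α = arctan(0.9098) = 42.29°

42.3°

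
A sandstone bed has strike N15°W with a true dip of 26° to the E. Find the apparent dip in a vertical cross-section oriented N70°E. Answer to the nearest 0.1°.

The section lies 85° from the strike.
tan(apparent dip) = tan 26° · sin 85° = 0.4859
α = arctan(0.4859) = 25.91°

25.9°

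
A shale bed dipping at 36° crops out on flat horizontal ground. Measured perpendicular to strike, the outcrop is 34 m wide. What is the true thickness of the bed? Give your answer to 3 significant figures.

20.0 m

True thickness t = w · sin(dip) = 34 × sin 36°
t = 34 × 0.5878 = 19.985 m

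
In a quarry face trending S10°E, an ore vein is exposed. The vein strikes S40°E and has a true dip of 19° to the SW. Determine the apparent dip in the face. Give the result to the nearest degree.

10°

The section lies 30° from the strike.
tan(apparent dip) = tan 19° · sin 30° = 0.1722
apparent dip = arctan 0.1722 = 9.77°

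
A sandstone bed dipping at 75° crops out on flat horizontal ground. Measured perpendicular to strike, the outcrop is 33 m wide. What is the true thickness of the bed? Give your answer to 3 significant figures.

True thickness t = w · sin(dip) = 33 × sin 75°
t = 33 × 0.9659 = 31.876 m

31.9 m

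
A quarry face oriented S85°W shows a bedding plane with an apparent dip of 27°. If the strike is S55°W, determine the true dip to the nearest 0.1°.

45.5°

β = acute angle between strike S55°W and section S85°W = 30°.
tan(true dip) = tan 27° / sin 30° = 1.0191
true dip = arctan 1.0191 = 45.54°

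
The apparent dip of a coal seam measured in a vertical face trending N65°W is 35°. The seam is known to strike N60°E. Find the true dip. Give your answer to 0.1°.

The section is 55° from the strike.
tan δ = tan α / sin β = tan 35° / sin 55° = 0.7002 / 0.8192 = 0.8548
true dip = arctan 0.8548 = 40.52°

40.5°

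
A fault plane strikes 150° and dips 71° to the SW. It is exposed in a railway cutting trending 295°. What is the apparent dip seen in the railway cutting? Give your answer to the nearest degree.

The section lies 35° from the strike.
tan(apparent dip) = tan 71° · sin 35° = 1.6658
apparent dip = arctan 1.6658 = 59.02°

59°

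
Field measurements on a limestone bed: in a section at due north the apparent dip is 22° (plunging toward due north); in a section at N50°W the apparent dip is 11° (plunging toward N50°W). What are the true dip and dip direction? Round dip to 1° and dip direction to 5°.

Each apparent-dip line lies in the plane. As unit vectors (x east, y north, z up), v₁ plunges 22°→due north and v₂ plunges 11°→N50°W.
The plane normal is n = v₁ × v₂ ∝ (0.059, 0.282, 0.697).
Dip δ = arctan(|n_h|/n_z) = arctan(0.288/0.697) = 22.4°.
Dip direction = atan2(0.059, 0.282) = 12° (azimuth of n's horizontal projection).

true dip 22°, dip direction 010°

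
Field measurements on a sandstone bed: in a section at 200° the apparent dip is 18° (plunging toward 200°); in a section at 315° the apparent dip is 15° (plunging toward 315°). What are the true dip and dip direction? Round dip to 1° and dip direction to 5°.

Each apparent-dip line lies in the plane. As unit vectors (x east, y north, z up), v₁ plunges 18°→200° and v₂ plunges 15°→315°.
n = v₁ × v₂ = (-0.442, -0.127, 0.833) (taken with n_z > 0).
True dip = arccos(n_z / |n|) = arccos(0.8752) = 28.9°.
The horizontal component of n points toward azimuth atan2(n_x, n_y) = 254°, the dip direction.

true dip 29°, dip direction 255°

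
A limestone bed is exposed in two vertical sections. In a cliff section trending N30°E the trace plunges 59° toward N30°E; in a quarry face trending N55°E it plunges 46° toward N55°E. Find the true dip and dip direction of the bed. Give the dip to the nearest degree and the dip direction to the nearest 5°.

Each apparent-dip line lies in the plane. As unit vectors (x east, y north, z up), v₁ plunges 59°→N30°E and v₂ plunges 46°→N55°E.
n = v₁ × v₂ = (-0.021, 0.303, 0.151) (taken with n_z > 0).
Dip δ = arctan(|n_h|/n_z) = arctan(0.303/0.151) = 63.5°.
Dip direction = atan2(-0.021, 0.303) = 356° (azimuth of n's horizontal projection).

true dip 63°, dip direction 355°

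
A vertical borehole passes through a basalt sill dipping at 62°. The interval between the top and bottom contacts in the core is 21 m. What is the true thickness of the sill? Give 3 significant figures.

True thickness t = h · cos(dip) = 21 × cos 62°
t = 21 × 0.4695 = 9.859 m

9.86 m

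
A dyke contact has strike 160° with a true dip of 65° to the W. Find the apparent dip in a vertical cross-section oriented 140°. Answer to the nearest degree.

The section lies 20° from the strike.
tan(apparent dip) = tan 65° · sin 20° = 0.7335
apparent dip = arctan 0.7335 = 36.26°

36°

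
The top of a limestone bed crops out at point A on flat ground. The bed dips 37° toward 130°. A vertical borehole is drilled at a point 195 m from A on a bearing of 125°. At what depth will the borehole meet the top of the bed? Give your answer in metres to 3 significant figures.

The hole lies 5° from the dip direction, so the down-dip offset is 195 × cos 5° = 194.26 m.
Depth = down-dip offset × tan(dip) = 194.26 × tan 37° = 194.26 × 0.7536
Depth = 146.38 m

146 m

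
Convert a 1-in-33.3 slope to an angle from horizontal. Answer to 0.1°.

1.7°

tan θ = 1/33.3 = 0.0300
θ = arctan(0.0300) = 1.72°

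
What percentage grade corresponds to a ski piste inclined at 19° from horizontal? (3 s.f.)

grade % = 100 × tan 19° = 100 × 0.3443

34.4%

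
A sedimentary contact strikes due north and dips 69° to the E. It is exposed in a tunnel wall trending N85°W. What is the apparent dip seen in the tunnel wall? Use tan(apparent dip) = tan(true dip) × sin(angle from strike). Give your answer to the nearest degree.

The strike is due north and the section trends N85°W; the acute angle between them is β = 85°.
tan α = tan 69° × sin 85° = 2.6051 × 0.9962 = 2.5952
α = arctan(2.5952) = 68.93°

69°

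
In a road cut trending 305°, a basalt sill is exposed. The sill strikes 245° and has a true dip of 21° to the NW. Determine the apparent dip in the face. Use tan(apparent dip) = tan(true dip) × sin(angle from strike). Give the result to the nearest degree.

The strike is 245° and the section trends 305°; the acute angle between them is β = 60°.
tan(apparent dip) = tan 21° · sin 60° = 0.3324
apparent dip = arctan 0.3324 = 18.39°

18°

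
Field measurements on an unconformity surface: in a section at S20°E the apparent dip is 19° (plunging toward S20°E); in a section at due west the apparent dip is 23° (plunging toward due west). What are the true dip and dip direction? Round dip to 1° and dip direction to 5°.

Each apparent-dip line lies in the plane. As unit vectors (x east, y north, z up), v₁ plunges 19°→S20°E and v₂ plunges 23°→due west.
Cross product v₁ × v₂ gives the pole to the plane: n ∝ (-0.347, -0.426, 0.818).
tan δ = √(n_x²+n_y²)/n_z = 0.550/0.818, so δ = 33.9°.
Dip direction = azimuth of (n_x, n_y) = atan2(-0.347, -0.426) = 219°.

true dip 34°, dip direction 220°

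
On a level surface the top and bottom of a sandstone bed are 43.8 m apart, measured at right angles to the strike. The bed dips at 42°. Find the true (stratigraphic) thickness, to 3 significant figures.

True thickness t = w · sin(dip) = 43.8 × sin 42°
t = 43.8 × 0.6691 = 29.308 m

29.3 m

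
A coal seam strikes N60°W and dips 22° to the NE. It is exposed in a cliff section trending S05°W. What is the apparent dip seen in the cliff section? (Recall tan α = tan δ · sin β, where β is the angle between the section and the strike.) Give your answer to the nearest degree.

20°

Angle between strike (N60°W) and section (S05°W): β = 65°.
tan α = tan 22° × sin 65° = 0.4040 × 0.9063 = 0.3662
apparent dip = arctan 0.3662 = 20.11°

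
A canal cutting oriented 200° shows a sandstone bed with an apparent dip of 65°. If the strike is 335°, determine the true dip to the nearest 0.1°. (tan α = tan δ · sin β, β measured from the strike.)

β = acute angle between strike 335° and section 200° = 45°.
tan(true dip) = tan 65° / sin 45° = 3.0328
δ = arctan(3.0328) = 71.75°

71.8°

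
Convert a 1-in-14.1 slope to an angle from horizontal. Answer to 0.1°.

4.1°

tan θ = 1/14.1 = 0.0709
θ = arctan(0.0709) = 4.06°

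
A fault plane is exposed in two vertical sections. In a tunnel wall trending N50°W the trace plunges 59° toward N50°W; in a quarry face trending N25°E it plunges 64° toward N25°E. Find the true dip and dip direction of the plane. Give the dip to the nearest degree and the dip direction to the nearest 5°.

Each apparent-dip line lies in the plane. As unit vectors (x east, y north, z up), v₁ plunges 59°→N50°W and v₂ plunges 64°→N25°E.
n = v₁ × v₂ = (-0.043, 0.513, 0.218) (taken with n_z > 0).
Dip δ = arctan(|n_h|/n_z) = arctan(0.515/0.218) = 67.1°.
Dip direction = azimuth of (n_x, n_y) = atan2(-0.043, 0.513) = 355°.

true dip 67°, dip direction 355°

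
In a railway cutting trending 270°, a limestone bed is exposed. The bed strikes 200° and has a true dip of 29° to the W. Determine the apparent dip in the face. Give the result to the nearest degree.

Angle between strike (200°) and section (270°): β = 70°.
tan α = tan 29° × sin 70° = 0.5543 × 0.9397 = 0.5209
α = arctan(0.5209) = 27.51°

28°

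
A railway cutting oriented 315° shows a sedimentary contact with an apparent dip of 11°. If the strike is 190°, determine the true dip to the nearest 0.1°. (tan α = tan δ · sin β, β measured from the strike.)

β = acute angle between strike 190° and section 315° = 55°.
tan δ = tan α / sin β = tan 11° / sin 55° = 0.1944 / 0.8192 = 0.2373
true dip = arctan 0.2373 = 13.35°

13.3°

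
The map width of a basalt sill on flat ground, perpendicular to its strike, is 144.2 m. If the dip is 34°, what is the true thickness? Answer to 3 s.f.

True thickness t = w · sin(dip) = 144.2 × sin 34°
t = 144.2 × 0.5592 = 80.636 m

80.6 m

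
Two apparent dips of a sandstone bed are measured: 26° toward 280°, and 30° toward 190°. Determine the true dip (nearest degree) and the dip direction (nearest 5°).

true dip 37°, dip direction 230°

Represent each trace as a vector plunging at its apparent dip toward its trend (east-north-up frame): v₁ = (-0.885, 0.156, -0.438), v₂ = (-0.150, -0.853, -0.500).
n = v₁ × v₂ = (-0.452, -0.377, 0.778) (taken with n_z > 0).
True dip = arccos(n_z / |n|) = arccos(0.7978) = 37.1°.
The horizontal component of n points toward azimuth atan2(n_x, n_y) = 230°, the dip direction.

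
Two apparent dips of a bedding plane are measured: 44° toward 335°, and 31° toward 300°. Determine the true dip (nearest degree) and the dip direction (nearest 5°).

true dip 46°, dip direction 355°

Represent each trace as a vector plunging at its apparent dip toward its trend (east-north-up frame): v₁ = (-0.304, 0.652, -0.695), v₂ = (-0.742, 0.429, -0.515).
Cross product v₁ × v₂ gives the pole to the plane: n ∝ (-0.038, 0.359, 0.354).
Dip δ = arctan(|n_h|/n_z) = arctan(0.361/0.354) = 45.6°.
Dip direction = atan2(-0.038, 0.359) = 354° (azimuth of n's horizontal projection).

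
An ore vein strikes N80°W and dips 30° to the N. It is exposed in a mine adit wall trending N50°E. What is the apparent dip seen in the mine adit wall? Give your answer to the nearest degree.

24°

The strike is N80°W and the section trends N50°E; the acute angle between them is β = 50°.
tan α = tan 30° × sin 50° = 0.5774 × 0.7660 = 0.4423
apparent dip = arctan 0.4423 = 23.86°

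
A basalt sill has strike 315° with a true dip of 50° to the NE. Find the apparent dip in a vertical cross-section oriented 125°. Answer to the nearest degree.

12°

The strike is 315° and the section trends 125°; the acute angle between them is β = 10°.
tan α = tan 50° × sin 10° = 1.1918 × 0.1736 = 0.2069
α = arctan(0.2069) = 11.69°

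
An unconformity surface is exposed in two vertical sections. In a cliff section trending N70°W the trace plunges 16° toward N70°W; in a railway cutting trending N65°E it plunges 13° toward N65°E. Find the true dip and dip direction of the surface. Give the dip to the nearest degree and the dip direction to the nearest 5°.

true dip 34°, dip direction 355°

The two traces are lines in the plane: v₁ = (sin 290°·cos 16°, cos 290°·cos 16°, −sin 16°), v₂ = (sin 65°·cos 13°, cos 65°·cos 13°, −sin 13°).
Cross product v₁ × v₂ gives the pole to the plane: n ∝ (-0.040, 0.447, 0.662).
Dip δ = arctan(|n_h|/n_z) = arctan(0.448/0.662) = 34.1°.
Dip direction = azimuth of (n_x, n_y) = atan2(-0.040, 0.447) = 355°.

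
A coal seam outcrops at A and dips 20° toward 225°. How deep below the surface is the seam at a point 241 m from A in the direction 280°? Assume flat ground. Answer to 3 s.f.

50.3 m

The hole lies 55° from the dip direction, so the down-dip offset is 241 × cos 55° = 138.23 m.
Depth = down-dip offset × tan(dip) = 138.23 × tan 20° = 138.23 × 0.3640
Depth = 50.31 m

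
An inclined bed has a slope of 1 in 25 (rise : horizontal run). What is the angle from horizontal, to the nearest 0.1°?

2.3°

tan θ = 1/25 = 0.0400
θ = arctan(0.0400) = 2.29°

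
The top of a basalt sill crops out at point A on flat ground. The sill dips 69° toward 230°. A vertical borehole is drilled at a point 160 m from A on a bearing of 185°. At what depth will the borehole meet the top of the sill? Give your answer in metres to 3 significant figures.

295 m

The hole lies 45° from the dip direction, so the down-dip offset is 160 × cos 45° = 113.14 m.
Depth = down-dip offset × tan(dip) = 113.14 × tan 69° = 113.14 × 2.6051
Depth = 294.73 m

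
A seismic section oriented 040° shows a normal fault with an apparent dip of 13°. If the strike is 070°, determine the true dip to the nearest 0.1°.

24.8°

β = acute angle between strike 070° and section 040° = 30°.
tan(true dip) = tan 13° / sin 30° = 0.4617
δ = arctan(0.4617) = 24.78°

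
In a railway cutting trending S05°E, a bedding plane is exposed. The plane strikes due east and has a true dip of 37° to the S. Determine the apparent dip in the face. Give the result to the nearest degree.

37°

The strike is due east and the section trends S05°E; the acute angle between them is β = 85°.
tan α = tan 37° × sin 85° = 0.7536 × 0.9962 = 0.7507
α = arctan(0.7507) = 36.90°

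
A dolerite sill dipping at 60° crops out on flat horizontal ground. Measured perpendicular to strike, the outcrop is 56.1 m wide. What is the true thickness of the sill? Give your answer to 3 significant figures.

48.6 m

True thickness t = w · sin(dip) = 56.1 × sin 60°
t = 56.1 × 0.8660 = 48.584 m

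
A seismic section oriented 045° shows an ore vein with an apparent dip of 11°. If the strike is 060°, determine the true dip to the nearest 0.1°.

β = acute angle between strike 060° and section 045° = 15°.
tan(true dip) = tan 11° / sin 15° = 0.7510
δ = arctan(0.7510) = 36.91°

36.9°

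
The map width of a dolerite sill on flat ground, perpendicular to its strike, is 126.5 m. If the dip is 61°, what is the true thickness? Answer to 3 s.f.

True thickness t = w · sin(dip) = 126.5 × sin 61°
t = 126.5 × 0.8746 = 110.639 m

111 m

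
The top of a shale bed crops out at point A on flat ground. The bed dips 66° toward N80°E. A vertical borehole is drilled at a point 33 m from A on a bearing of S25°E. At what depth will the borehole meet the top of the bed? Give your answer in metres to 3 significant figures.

The hole lies 75° from the dip direction, so the down-dip offset is 33 × cos 75° = 8.54 m.
Depth = down-dip offset × tan(dip) = 8.54 × tan 66° = 8.54 × 2.2460
Depth = 19.18 m

19.2 m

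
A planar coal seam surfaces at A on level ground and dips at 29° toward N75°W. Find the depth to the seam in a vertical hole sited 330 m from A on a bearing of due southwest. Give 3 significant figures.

The hole lies 60° from the dip direction, so the down-dip offset is 330 × cos 60° = 165.00 m.
Depth = down-dip offset × tan(dip) = 165.00 × tan 29° = 165.00 × 0.5543
Depth = 91.46 m

91.5 m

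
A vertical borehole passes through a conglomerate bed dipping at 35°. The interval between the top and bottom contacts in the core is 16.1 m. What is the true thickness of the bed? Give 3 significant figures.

13.2 m

True thickness t = h · cos(dip) = 16.1 × cos 35°
t = 16.1 × 0.8192 = 13.188 m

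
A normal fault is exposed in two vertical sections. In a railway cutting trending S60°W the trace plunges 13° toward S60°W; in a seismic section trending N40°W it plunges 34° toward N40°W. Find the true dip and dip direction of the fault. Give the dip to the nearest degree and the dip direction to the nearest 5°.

true dip 34°, dip direction 310°

Represent each trace as a vector plunging at its apparent dip toward its trend (east-north-up frame): v₁ = (-0.844, -0.487, -0.225), v₂ = (-0.533, 0.635, -0.559).
n = v₁ × v₂ = (-0.415, 0.352, 0.796) (taken with n_z > 0).
True dip = arccos(n_z / |n|) = arccos(0.8253) = 34.4°.
The horizontal component of n points toward azimuth atan2(n_x, n_y) = 310°, the dip direction.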